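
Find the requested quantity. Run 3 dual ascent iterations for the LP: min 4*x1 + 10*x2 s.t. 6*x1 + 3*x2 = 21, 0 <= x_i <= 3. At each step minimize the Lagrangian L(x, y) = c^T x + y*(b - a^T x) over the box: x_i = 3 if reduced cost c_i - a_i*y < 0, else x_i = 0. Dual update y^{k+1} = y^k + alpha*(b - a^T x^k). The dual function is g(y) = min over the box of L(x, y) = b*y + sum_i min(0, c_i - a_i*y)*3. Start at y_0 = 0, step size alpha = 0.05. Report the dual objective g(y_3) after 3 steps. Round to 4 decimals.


Dual ascent for LP: min 4*x1 + 10*x2, 6*x1 + 3*x2 = 21, 0 <= x_i <= 3
Step 1: y^k = 0.0, reduced costs: (4.0, 10.0)
  x^k = (0.0, 0.0), subgradient = b - a^T x = 21.0
  y^{k+1} = 0.0 + 0.05*21.0 = 1.05
Step 2: y^k = 1.05, reduced costs: (-2.3, 6.85)
  x^k = (3.0, 0.0), subgradient = b - a^T x = 3.0
  y^{k+1} = 1.05 + 0.05*3.0 = 1.2
Step 3: y^k = 1.2, reduced costs: (-3.2, 6.4)
  x^k = (3.0, 0.0), subgradient = b - a^T x = 3.0
  y^{k+1} = 1.2 + 0.05*3.0 = 1.35
Dual objective at y_3 = 1.35: reduced costs (-4.1, 5.95), box minimizer x = (3.0, 0.0)
g(y_3) = b*y + (c1 - a1*y)*x1 + (c2 - a2*y)*x2 = 21*1.35 + (-4.1)*3.0 + 5.95*0.0 = 28.35 - 12.3 + 0.0 = 16.05


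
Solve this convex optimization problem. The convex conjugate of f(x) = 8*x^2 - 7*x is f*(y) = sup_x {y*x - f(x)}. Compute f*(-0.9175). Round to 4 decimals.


f*(y) = sup_x {y*x - a*x^2 - b*x} = sup_x {(y-b)*x - a*x^2}
FOC: (y - b) - 2a*x = 0 => x* = (y - b)/(2a)
x* = (-0.9175 + 7)/(2*8) = 0.3802
f*(-0.9175) = (y-b)^2/(4a) = (-0.9175 + 7)^2/(4*8)
= 36.9968/32 = 1.1562


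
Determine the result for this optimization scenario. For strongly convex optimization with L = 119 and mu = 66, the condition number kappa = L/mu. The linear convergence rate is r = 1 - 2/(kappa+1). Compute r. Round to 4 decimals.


Step 1: Compute the condition number.
kappa = L/mu = 119/66 = 1.803
Step 2: Compute the convergence rate.
r = 1 - 2/(kappa + 1) = 1 - 2*mu/(L + mu) = (L - mu)/(L + mu) = 53/185 = 0.2865


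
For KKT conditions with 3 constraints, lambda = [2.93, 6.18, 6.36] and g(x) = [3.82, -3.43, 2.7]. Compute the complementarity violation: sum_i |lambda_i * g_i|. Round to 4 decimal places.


KKT complementary slackness check:
lambda_1 * g_1 = 2.93 * 3.82 = 11.1926
lambda_2 * g_2 = 6.18 * -3.43 = -21.1974
lambda_3 * g_3 = 6.36 * 2.7 = 17.172
Total violation = 11.1926 + 21.1974 + 17.172 = 49.562


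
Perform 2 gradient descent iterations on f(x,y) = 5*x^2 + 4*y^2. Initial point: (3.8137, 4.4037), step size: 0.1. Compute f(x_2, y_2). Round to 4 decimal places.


Gradient descent on f(x,y) = 5*x^2 + 4*y^2.
Starting point: (3.8137, 4.4037), alpha = 0.1
Step 1: grad_x = 2*5*3.8137 = 38.137, grad_y = 2*4*4.4037 = 35.2296
  x_1 = 3.8137 - 0.1*38.137 = -0.0
  y_1 = 4.4037 - 0.1*35.2296 = 0.8807
Step 2: grad_x = 2*5*-0.0 = -0.0, grad_y = 2*4*0.8807 = 7.0459
  x_2 = -0.0 - 0.1*-0.0 = 0.0
  y_2 = 0.8807 - 0.1*7.0459 = 0.1761
f(0.0, 0.1761) = 5*0.0^2 + 4*0.1761^2 = 0.1241


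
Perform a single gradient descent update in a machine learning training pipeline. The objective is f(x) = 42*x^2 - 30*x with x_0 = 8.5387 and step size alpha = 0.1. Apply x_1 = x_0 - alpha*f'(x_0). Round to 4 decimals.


We compute the gradient at x_0 and apply the update.
f'(x) = 84*x - 30
f'(8.5387) = 84*8.5387 - 30 = 687.2508
x_1 = 8.5387 - 0.1*687.2508 = -60.1864


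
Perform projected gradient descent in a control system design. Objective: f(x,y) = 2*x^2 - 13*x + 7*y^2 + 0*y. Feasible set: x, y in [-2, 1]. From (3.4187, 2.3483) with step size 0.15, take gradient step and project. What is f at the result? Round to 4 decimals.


Step 1: Compute gradient at (3.4187, 2.3483).
grad_x = 2*2*3.4187 - 13 = 0.6748
grad_y = 2*7*2.3483 + 0 = 32.8762
Step 2: Gradient step.
x_raw = 3.4187 - 0.15*0.6748 = 3.3175
y_raw = 2.3483 - 0.15*32.8762 = -2.5831
Step 3: Project onto [-2, 1].
x_proj = clip(3.3175) = 1.0
y_proj = clip(-2.5831) = -2.0
Step 4: Evaluate f.
f(1.0, -2.0) = 17.0


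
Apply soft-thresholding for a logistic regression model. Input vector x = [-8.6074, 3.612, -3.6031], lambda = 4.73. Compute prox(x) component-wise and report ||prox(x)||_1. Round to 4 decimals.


Soft-thresholding with lambda = 4.73:
prox(-8.6074) = sign(-8.6074)*max(|-8.6074| - 4.73, 0) = -3.8774
prox(3.612) = sign(3.612)*max(|3.612| - 4.73, 0) = 0.0
prox(-3.6031) = sign(-3.6031)*max(|-3.6031| - 4.73, 0) = 0.0
prox(x) = [-3.8774, 0.0, 0.0]
||prox(x)||_1 = 3.8774 + 0.0 + 0.0 = 3.8774


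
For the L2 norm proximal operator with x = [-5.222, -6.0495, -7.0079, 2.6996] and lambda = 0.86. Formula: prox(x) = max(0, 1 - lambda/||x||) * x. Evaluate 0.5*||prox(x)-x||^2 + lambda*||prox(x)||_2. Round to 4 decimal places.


Step 1: Compute ||x||.
||x|| = 10.9665
Step 2: Compute scaling factor.
scale = max(0, 1 - 0.86/10.9665) = 0.9216
Step 3: prox(x) = [-4.8125, -5.5751, -6.4583, 2.4879]
||prox(x)|| = 10.1065
Step 4: Proximal objective.
0.5*||prox-x||^2 = 0.3698
lambda*||prox|| = 8.6916
Total = 9.0614


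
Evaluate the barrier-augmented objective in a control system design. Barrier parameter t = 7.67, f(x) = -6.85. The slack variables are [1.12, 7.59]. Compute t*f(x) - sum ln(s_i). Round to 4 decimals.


Step 1: Compute log-barrier.
ln values: [0.1133, 2.0268]
phi = -(0.1133 + 2.0268) = -2.1402
Step 2: Compute augmented objective.
t*f(x) = 7.67*-6.85 = -52.5395
Total = -52.5395 - 2.1402 = -54.6797


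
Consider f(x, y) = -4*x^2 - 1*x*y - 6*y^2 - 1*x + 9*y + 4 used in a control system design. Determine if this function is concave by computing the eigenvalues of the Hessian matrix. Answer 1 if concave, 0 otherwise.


The Hessian of f(x,y) = -4*x^2 - 1*x*y - 6*y^2 - 1*x + 9*y + 4 is:
H = [[-8, -1], [-1, -12]]
Trace = -8 - 12 = -20
Determinant = -8*-12 - (-1)^2 = 95
Discriminant = (-20)^2 - 4*95 = 20.0
Eigenvalues: lambda_1 = -12.2361, lambda_2 = -7.7639
The function is concave.

1


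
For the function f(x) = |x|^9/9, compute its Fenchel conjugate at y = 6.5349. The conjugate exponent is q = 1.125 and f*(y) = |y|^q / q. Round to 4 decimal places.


The conjugate exponent q satisfies 1/p + 1/q = 1.
p = 9, so q = 9/(9 - 1) = 1.125
|y|^q = 6.5349^1.125 = 8.2631
f*(6.5349) = 8.2631 / 1.125 = 7.345


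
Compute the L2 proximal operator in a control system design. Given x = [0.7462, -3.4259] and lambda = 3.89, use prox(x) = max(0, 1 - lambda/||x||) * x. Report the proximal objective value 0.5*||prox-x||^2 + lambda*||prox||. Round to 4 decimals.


Step 1: Compute ||x||.
||x|| = 3.5062
Step 2: Compute scaling factor.
scale = max(0, 1 - 3.89/3.5062) = 0.0
Step 3: prox(x) = [0.0, -0.0]
||prox(x)|| = 0.0
Step 4: Proximal objective.
0.5*||prox-x||^2 = 6.1468
lambda*||prox|| = 0.0
Total = 6.1468


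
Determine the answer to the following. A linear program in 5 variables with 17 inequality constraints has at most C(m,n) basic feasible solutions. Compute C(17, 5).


Each vertex corresponds to some choice of n active constraints out of m, so the number of vertices is at most C(m, n) = m! / (n!(m-n)!).
m = 17, n = 5
Numerator: 17 * 16 * 15 * 14 * 13
Denominator: 5! = 120
C(17, 5) = 6188


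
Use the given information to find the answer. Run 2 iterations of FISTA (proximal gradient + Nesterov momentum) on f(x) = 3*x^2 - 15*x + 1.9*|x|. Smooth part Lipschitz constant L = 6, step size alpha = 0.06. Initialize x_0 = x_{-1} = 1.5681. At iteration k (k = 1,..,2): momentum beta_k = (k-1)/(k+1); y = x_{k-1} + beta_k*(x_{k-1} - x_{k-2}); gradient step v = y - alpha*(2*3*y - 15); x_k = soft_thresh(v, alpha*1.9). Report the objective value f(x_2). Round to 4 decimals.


FISTA on f(x) = 3*x^2 - 15*x + 1.9*|x|
L = 6, alpha = 0.06
Iteration 1: beta = 0.0, y = 1.5681 + 0.0*(1.5681 - 1.5681) = 1.5681
  grad(y) = -5.5914, v = y - alpha*grad = 1.9036
  prox(v) = soft_thresh(1.9036, 0.114) = 1.7896
Iteration 2: beta = 0.3333, y = 1.7896 + 0.3333*(1.7896 - 1.5681) = 1.8634
  grad(y) = -3.8195, v = y - alpha*grad = 2.0926
  prox(v) = soft_thresh(2.0926, 0.114) = 1.9786
f(x_2) = 3*1.9786^2 - 15*1.9786 + 1.9*|1.9786| = -14.1751


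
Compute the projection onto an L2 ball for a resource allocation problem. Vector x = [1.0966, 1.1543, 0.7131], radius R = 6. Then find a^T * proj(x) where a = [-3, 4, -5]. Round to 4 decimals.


Step 1: Compute ||x|| (intermediates to 6 decimals).
||x|| = sqrt(1.0966^2 + 1.1543^2 + 0.7131^2) = 1.744549
Step 2: Project.
Since ||x|| <= R, proj = x (no scaling needed).
proj(x) = [1.0966, 1.1543, 0.7131]
Step 3: Dot product.
a^T * proj(x) = -3*1.0966 + 4*1.1543 - 5*0.7131 = -2.2381


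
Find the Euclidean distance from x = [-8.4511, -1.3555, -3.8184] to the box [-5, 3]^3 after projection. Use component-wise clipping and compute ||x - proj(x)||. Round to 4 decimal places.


Project each component onto [-5, 3].
clip(-8.4511) = -5.0, clip(-1.3555) = -1.3555, clip(-3.8184) = -3.8184
Projection = [-5.0, -1.3555, -3.8184]
Squared diffs: [11.9101, 0.0, 0.0]
Distance = sqrt(11.9101) = 3.4511


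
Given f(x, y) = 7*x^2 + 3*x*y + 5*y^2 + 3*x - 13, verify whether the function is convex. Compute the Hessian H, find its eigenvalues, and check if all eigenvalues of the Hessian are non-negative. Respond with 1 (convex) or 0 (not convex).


The Hessian of f(x,y) = 7*x^2 + 3*x*y + 5*y^2 + 3*x - 13 is:
H = [[14, 3], [3, 10]]
Trace = 14 + 10 = 24
Determinant = 14*10 - (3)^2 = 131
Discriminant = (24)^2 - 4*131 = 52.0
Eigenvalues: lambda_1 = 8.3944, lambda_2 = 15.6056
The function is convex.

1


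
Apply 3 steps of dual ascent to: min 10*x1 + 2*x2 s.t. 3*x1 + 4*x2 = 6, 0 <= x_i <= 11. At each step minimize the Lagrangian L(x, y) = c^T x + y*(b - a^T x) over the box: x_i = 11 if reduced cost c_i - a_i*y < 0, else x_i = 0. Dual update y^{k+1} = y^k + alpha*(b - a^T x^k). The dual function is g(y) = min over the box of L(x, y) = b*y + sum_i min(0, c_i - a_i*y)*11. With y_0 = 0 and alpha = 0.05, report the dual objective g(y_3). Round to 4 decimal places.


Dual ascent for LP: min 10*x1 + 2*x2, 3*x1 + 4*x2 = 6, 0 <= x_i <= 11
Step 1: y^k = 0.0, reduced costs: (10.0, 2.0)
  x^k = (0.0, 0.0), subgradient = b - a^T x = 6.0
  y^{k+1} = 0.0 + 0.05*6.0 = 0.3
Step 2: y^k = 0.3, reduced costs: (9.1, 0.8)
  x^k = (0.0, 0.0), subgradient = b - a^T x = 6.0
  y^{k+1} = 0.3 + 0.05*6.0 = 0.6
Step 3: y^k = 0.6, reduced costs: (8.2, -0.4)
  x^k = (0.0, 11.0), subgradient = b - a^T x = -38.0
  y^{k+1} = 0.6 + 0.05*-38.0 = -1.3
Dual objective at y_3 = -1.3: reduced costs (13.9, 7.2), box minimizer x = (0.0, 0.0)
g(y_3) = b*y + (c1 - a1*y)*x1 + (c2 - a2*y)*x2 = 6*(-1.3) + 13.9*0.0 + 7.2*0.0 = -7.8 + 0.0 + 0.0 = -7.8


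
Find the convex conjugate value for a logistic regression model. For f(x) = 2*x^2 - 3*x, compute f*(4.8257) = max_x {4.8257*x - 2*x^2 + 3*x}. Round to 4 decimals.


f*(y) = sup_x {y*x - a*x^2 - b*x} = sup_x {(y-b)*x - a*x^2}
FOC: (y - b) - 2a*x = 0 => x* = (y - b)/(2a)
x* = (4.8257 + 3)/(2*2) = 1.9564
f*(4.8257) = (y-b)^2/(4a) = (4.8257 + 3)^2/(4*2)
= 61.2416/8 = 7.6552


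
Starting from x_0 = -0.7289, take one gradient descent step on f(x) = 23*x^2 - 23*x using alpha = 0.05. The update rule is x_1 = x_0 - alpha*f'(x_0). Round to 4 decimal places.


We compute the gradient at x_0 and apply the update.
f'(x) = 46*x - 23
f'(-0.7289) = 46*-0.7289 - 23 = -56.5294
x_1 = -0.7289 - 0.05*-56.5294 = 2.0976


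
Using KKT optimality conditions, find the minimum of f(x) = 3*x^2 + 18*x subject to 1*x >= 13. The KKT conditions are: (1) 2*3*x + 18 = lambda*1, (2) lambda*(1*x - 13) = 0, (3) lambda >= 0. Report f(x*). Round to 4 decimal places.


Step 1: Try lambda = 0 (constraint inactive).
x_unc = -18/(2*3) = -3.0
Check: 1*-3.0 = -3.0 < 13 -- violated!
Step 2: Constraint must be active: 1*x = 13
x* = 13/1 = 13.0
lambda = (2*3*13.0 + 18)/1 = 96.0
Step 3: Compute optimal value.
f(x*) = 3*13.0^2 + 18*13.0 = 741.0


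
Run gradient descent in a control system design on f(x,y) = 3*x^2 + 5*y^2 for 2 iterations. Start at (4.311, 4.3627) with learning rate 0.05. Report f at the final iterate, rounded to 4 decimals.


Gradient descent on f(x,y) = 3*x^2 + 5*y^2.
Starting point: (4.311, 4.3627), alpha = 0.05
Step 1: grad_x = 2*3*4.311 = 25.866, grad_y = 2*5*4.3627 = 43.627
  x_1 = 4.311 - 0.05*25.866 = 3.0177
  y_1 = 4.3627 - 0.05*43.627 = 2.1814
Step 2: grad_x = 2*3*3.0177 = 18.1062, grad_y = 2*5*2.1814 = 21.8135
  x_2 = 3.0177 - 0.05*18.1062 = 2.1124
  y_2 = 2.1814 - 0.05*21.8135 = 1.0907
f(2.1124, 1.0907) = 3*2.1124^2 + 5*1.0907^2 = 19.3344


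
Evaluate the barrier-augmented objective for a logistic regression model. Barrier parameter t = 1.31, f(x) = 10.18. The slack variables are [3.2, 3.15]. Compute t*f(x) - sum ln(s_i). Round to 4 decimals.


Step 1: Compute log-barrier.
ln values: [1.1632, 1.1474]
phi = -(1.1632 + 1.1474) = -2.3106
Step 2: Compute augmented objective.
t*f(x) = 1.31*10.18 = 13.3358
Total = 13.3358 - 2.3106 = 11.0252


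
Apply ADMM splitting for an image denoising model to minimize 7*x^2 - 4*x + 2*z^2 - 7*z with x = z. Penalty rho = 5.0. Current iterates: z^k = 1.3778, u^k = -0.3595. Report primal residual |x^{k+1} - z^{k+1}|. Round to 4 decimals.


ADMM iteration with rho = 5.0, z^k = 1.3778, u^k = -0.3595
Step 1: x-update.
Minimize 7*x^2 - 4*x + (5.0/2)*(x - 1.3778 - 0.3595)^2
FOC: (2*7 + 5.0)*x = 4 + 5.0*(1.3778 + 0.3595)
x^{k+1} = 0.6677
Step 2: z-update.
Minimize 2*z^2 - 7*z + (5.0/2)*(0.6677 - z - 0.3595)^2
FOC: (2*2 + 5.0)*z = 7 + 5.0*(0.6677 - 0.3595)
z^{k+1} = 0.949
Step 3: u-update.
u^{k+1} = -0.3595 + 0.6677 - 0.949 = -0.6408
Step 4: Primal residual = |0.6677 - 0.949| = 0.2813


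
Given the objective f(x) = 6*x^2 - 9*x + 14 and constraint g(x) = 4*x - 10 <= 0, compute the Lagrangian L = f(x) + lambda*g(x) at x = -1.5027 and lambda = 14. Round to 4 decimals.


Step 1: Evaluate f(x).
f(-1.5027) = 6*(-1.5027)^2 - 9*(-1.5027) + 14 = 41.0729
Step 2: Evaluate g(x).
g(-1.5027) = 4*-1.5027 - 10 = -16.0108
Step 3: Compute Lagrangian.
L = 41.0729 + 14*-16.0108 = -183.0783


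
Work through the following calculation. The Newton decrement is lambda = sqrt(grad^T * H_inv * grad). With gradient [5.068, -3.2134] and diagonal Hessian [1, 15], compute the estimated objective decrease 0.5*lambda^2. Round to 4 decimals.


Step 1: H is diagonal, so H^(-1) * g = [5.068, -0.2142].
Step 2: g^T H^(-1) g = sum_i g_i^2 / H_ii
  = (5.068)^2/1 + (-3.2134)^2/15
  = 25.6846 + 0.6884 = 26.373
Step 3: Objective decrease = 0.5 * g^T H^(-1) g = 13.1865


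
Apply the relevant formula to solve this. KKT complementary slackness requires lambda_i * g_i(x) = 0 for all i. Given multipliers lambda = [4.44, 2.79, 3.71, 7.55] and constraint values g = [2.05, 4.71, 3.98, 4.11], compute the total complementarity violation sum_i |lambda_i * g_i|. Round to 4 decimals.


KKT complementary slackness check:
lambda_1 * g_1 = 4.44 * 2.05 = 9.102
lambda_2 * g_2 = 2.79 * 4.71 = 13.1409
lambda_3 * g_3 = 3.71 * 3.98 = 14.7658
lambda_4 * g_4 = 7.55 * 4.11 = 31.0305
Total violation = 9.102 + 13.1409 + 14.7658 + 31.0305 = 68.0392


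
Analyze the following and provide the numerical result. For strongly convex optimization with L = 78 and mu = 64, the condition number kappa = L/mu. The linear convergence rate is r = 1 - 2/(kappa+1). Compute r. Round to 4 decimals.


Step 1: Compute the condition number.
kappa = L/mu = 78/64 = 1.2188
Step 2: Compute the convergence rate.
r = 1 - 2/(kappa + 1) = 1 - 2*mu/(L + mu) = (L - mu)/(L + mu) = 14/142 = 0.0986


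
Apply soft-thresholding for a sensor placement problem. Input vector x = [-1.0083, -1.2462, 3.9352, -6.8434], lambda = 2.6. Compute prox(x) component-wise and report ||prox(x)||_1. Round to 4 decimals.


Soft-thresholding with lambda = 2.6:
prox(-1.0083) = sign(-1.0083)*max(|-1.0083| - 2.6, 0) = 0.0
prox(-1.2462) = sign(-1.2462)*max(|-1.2462| - 2.6, 0) = 0.0
prox(3.9352) = sign(3.9352)*max(|3.9352| - 2.6, 0) = 1.3352
prox(-6.8434) = sign(-6.8434)*max(|-6.8434| - 2.6, 0) = -4.2434
prox(x) = [0.0, 0.0, 1.3352, -4.2434]
||prox(x)||_1 = 0.0 + 0.0 + 1.3352 + 4.2434 = 5.5786


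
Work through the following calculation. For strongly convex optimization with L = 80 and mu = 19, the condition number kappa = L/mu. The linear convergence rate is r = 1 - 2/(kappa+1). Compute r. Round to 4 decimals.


Step 1: Compute the condition number.
kappa = L/mu = 80/19 = 4.2105
Step 2: Compute the convergence rate.
r = 1 - 2/(kappa + 1) = 1 - 2*mu/(L + mu) = (L - mu)/(L + mu) = 61/99 = 0.6162


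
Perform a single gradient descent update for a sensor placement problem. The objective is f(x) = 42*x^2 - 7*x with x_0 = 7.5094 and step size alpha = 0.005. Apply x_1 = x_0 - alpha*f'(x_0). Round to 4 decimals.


We compute the gradient at x_0 and apply the update.
f'(x) = 84*x - 7
f'(7.5094) = 84*7.5094 - 7 = 623.7896
x_1 = 7.5094 - 0.005*623.7896 = 4.3905


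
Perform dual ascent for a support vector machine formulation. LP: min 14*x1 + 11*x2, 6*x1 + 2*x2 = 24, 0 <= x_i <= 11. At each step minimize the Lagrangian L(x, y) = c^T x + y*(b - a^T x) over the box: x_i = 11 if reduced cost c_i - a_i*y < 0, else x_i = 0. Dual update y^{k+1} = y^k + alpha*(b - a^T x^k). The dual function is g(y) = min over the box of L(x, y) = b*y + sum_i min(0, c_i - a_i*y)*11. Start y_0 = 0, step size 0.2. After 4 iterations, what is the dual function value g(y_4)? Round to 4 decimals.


Dual ascent for LP: min 14*x1 + 11*x2, 6*x1 + 2*x2 = 24, 0 <= x_i <= 11
Step 1: y^k = 0.0, reduced costs: (14.0, 11.0)
  x^k = (0.0, 0.0), subgradient = b - a^T x = 24.0
  y^{k+1} = 0.0 + 0.2*24.0 = 4.8
Step 2: y^k = 4.8, reduced costs: (-14.8, 1.4)
  x^k = (11.0, 0.0), subgradient = b - a^T x = -42.0
  y^{k+1} = 4.8 + 0.2*-42.0 = -3.6
Step 3: y^k = -3.6, reduced costs: (35.6, 18.2)
  x^k = (0.0, 0.0), subgradient = b - a^T x = 24.0
  y^{k+1} = -3.6 + 0.2*24.0 = 1.2
Step 4: y^k = 1.2, reduced costs: (6.8, 8.6)
  x^k = (0.0, 0.0), subgradient = b - a^T x = 24.0
  y^{k+1} = 1.2 + 0.2*24.0 = 6.0
Dual objective at y_4 = 6.0: reduced costs (-22.0, -1.0), box minimizer x = (11.0, 11.0)
g(y_4) = b*y + (c1 - a1*y)*x1 + (c2 - a2*y)*x2 = 24*6.0 + (-22.0)*11.0 + (-1.0)*11.0 = 144.0 - 242.0 - 11.0 = -109.0


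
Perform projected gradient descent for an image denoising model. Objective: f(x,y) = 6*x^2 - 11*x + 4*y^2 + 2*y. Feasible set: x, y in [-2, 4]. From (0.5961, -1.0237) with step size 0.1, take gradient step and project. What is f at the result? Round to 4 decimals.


Step 1: Compute gradient at (0.5961, -1.0237).
grad_x = 2*6*0.5961 - 11 = -3.8468
grad_y = 2*4*-1.0237 + 2 = -6.1896
Step 2: Gradient step.
x_raw = 0.5961 - 0.1*-3.8468 = 0.9808
y_raw = -1.0237 - 0.1*-6.1896 = -0.4047
Step 3: Project onto [-2, 4].
x_proj = clip(0.9808) = 0.9808
y_proj = clip(-0.4047) = -0.4047
Step 4: Evaluate f.
f(0.9808, -0.4047) = -5.1712


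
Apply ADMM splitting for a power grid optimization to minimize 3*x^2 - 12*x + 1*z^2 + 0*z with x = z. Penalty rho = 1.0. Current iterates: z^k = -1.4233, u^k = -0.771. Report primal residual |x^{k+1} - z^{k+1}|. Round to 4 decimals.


ADMM iteration with rho = 1.0, z^k = -1.4233, u^k = -0.771
Step 1: x-update.
Minimize 3*x^2 - 12*x + (1.0/2)*(x + 1.4233 - 0.771)^2
FOC: (2*3 + 1.0)*x = 12 + 1.0*(-1.4233 + 0.771)
x^{k+1} = 1.6211
Step 2: z-update.
Minimize 1*z^2 + 0*z + (1.0/2)*(1.6211 - z - 0.771)^2
FOC: (2*1 + 1.0)*z = 0 + 1.0*(1.6211 - 0.771)
z^{k+1} = 0.2834
Step 3: u-update.
u^{k+1} = -0.771 + 1.6211 - 0.2834 = 0.5667
Step 4: Primal residual = |1.6211 - 0.2834| = 1.3377


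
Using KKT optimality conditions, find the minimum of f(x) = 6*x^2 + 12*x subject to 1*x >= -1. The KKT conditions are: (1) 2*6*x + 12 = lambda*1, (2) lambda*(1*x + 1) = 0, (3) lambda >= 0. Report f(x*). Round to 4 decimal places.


Step 1: Try lambda = 0 (constraint inactive).
Stationarity: 2*6*x + 12 = 0
x* = -12/(2*6) = -1.0
Check constraint: 1*-1.0 = -1.0 >= -1 -- satisfied.
Step 2: Compute optimal value.
f(x*) = 6*(-1.0)^2 + 12*(-1.0) = -6.0


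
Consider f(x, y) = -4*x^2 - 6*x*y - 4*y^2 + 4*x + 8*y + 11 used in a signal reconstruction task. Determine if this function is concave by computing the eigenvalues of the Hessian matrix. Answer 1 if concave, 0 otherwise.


The Hessian of f(x,y) = -4*x^2 - 6*x*y - 4*y^2 + 4*x + 8*y + 11 is:
H = [[-8, -6], [-6, -8]]
Trace = -8 - 8 = -16
Determinant = -8*-8 - (-6)^2 = 28
Discriminant = (-16)^2 - 4*28 = 144.0
Eigenvalues: lambda_1 = -14.0, lambda_2 = -2.0
The function is concave.

1


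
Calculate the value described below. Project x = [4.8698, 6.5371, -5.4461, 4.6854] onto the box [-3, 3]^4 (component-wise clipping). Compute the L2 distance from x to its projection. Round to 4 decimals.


Project each component onto [-3, 3].
clip(4.8698) = 3.0, clip(6.5371) = 3.0, clip(-5.4461) = -3.0, clip(4.6854) = 3.0
Projection = [3.0, 3.0, -3.0, 3.0]
Squared diffs: [3.4962, 12.5111, 5.9834, 2.8406]
Distance = sqrt(24.8313) = 4.9831


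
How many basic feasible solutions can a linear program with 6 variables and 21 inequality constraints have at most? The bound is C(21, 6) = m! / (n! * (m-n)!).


Each vertex corresponds to some choice of n active constraints out of m, so the number of vertices is at most C(m, n) = m! / (n!(m-n)!).
m = 21, n = 6
Numerator: 21 * 20 * 19 * 18 * 17 * 16
Denominator: 6! = 720
C(21, 6) = 54264


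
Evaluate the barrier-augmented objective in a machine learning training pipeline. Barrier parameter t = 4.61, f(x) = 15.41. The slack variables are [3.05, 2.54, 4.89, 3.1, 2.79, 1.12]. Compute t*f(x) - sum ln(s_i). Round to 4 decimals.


Step 1: Compute log-barrier.
ln values: [1.1151, 0.9322, 1.5872, 1.1314, 1.026, 0.1133]
phi = -(1.1151 + 0.9322 + 1.5872 + 1.1314 + 1.026 + 0.1133) = -5.9053
Step 2: Compute augmented objective.
t*f(x) = 4.61*15.41 = 71.0401
Total = 71.0401 - 5.9053 = 65.1348


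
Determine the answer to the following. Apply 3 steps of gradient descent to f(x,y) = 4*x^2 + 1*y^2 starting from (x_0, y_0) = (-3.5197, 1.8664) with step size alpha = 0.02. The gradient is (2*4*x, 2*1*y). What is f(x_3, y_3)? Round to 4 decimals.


Gradient descent on f(x,y) = 4*x^2 + 1*y^2.
Starting point: (-3.5197, 1.8664), alpha = 0.02
Step 1: grad_x = 2*4*-3.5197 = -28.1576, grad_y = 2*1*1.8664 = 3.7328
  x_1 = -3.5197 - 0.02*-28.1576 = -2.9565
  y_1 = 1.8664 - 0.02*3.7328 = 1.7917
Step 2: grad_x = 2*4*-2.9565 = -23.6524, grad_y = 2*1*1.7917 = 3.5835
  x_2 = -2.9565 - 0.02*-23.6524 = -2.4835
  y_2 = 1.7917 - 0.02*3.5835 = 1.7201
Step 3: grad_x = 2*4*-2.4835 = -19.868, grad_y = 2*1*1.7201 = 3.4401
  x_3 = -2.4835 - 0.02*-19.868 = -2.0861
  y_3 = 1.7201 - 0.02*3.4401 = 1.6513
f(-2.0861, 1.6513) = 4*(-2.0861)^2 + 1*1.6513^2 = 20.1346


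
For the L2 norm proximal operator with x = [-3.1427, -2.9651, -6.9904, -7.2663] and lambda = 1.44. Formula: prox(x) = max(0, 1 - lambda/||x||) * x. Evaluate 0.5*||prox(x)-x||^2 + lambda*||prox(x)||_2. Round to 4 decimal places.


Step 1: Compute ||x||.
||x|| = 10.9696
Step 2: Compute scaling factor.
scale = max(0, 1 - 1.44/10.9696) = 0.8687
Step 3: prox(x) = [-2.7302, -2.5759, -6.0728, -6.3124]
||prox(x)|| = 9.5296
Step 4: Proximal objective.
0.5*||prox-x||^2 = 1.0368
lambda*||prox|| = 13.7226
Total = 14.7595


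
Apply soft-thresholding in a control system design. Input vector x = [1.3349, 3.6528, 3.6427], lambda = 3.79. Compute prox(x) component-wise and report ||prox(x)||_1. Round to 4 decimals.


Soft-thresholding with lambda = 3.79:
prox(1.3349) = sign(1.3349)*max(|1.3349| - 3.79, 0) = 0.0
prox(3.6528) = sign(3.6528)*max(|3.6528| - 3.79, 0) = 0.0
prox(3.6427) = sign(3.6427)*max(|3.6427| - 3.79, 0) = 0.0
prox(x) = [0.0, 0.0, 0.0]
||prox(x)||_1 = 0.0 + 0.0 + 0.0 = 0.0


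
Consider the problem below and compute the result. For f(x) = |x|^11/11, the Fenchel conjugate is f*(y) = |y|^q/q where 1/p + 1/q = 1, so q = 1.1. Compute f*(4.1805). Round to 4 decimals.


The conjugate exponent q satisfies 1/p + 1/q = 1.
p = 11, so q = 11/(11 - 1) = 1.1
|y|^q = 4.1805^1.1 = 4.8234
f*(4.1805) = 4.8234 / 1.1 = 4.3849


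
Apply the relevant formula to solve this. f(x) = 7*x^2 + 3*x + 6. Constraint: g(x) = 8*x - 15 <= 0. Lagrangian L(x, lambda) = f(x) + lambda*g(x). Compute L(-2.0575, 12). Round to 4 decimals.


Step 1: Evaluate f(x).
f(-2.0575) = 7*(-2.0575)^2 + 3*(-2.0575) + 6 = 29.4606
Step 2: Evaluate g(x).
g(-2.0575) = 8*-2.0575 - 15 = -31.46
Step 3: Compute Lagrangian.
L = 29.4606 + 12*-31.46 = -348.0594


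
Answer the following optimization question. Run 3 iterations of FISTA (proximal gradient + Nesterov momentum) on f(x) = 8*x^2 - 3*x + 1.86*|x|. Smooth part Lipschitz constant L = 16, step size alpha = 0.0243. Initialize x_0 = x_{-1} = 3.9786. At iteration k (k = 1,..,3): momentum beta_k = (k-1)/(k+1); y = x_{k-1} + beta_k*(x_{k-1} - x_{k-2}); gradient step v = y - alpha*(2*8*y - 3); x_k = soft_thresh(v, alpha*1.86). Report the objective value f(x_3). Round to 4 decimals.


FISTA on f(x) = 8*x^2 - 3*x + 1.86*|x|
L = 16, alpha = 0.0243
Iteration 1: beta = 0.0, y = 3.9786 + 0.0*(3.9786 - 3.9786) = 3.9786
  grad(y) = 60.6576, v = y - alpha*grad = 2.5046
  prox(v) = soft_thresh(2.5046, 0.0452) = 2.4594
Iteration 2: beta = 0.3333, y = 2.4594 + 0.3333*(2.4594 - 3.9786) = 1.953
  grad(y) = 28.2485, v = y - alpha*grad = 1.2666
  prox(v) = soft_thresh(1.2666, 0.0452) = 1.2214
Iteration 3: beta = 0.5, y = 1.2214 + 0.5*(1.2214 - 2.4594) = 0.6024
  grad(y) = 6.6381, v = y - alpha*grad = 0.4411
  prox(v) = soft_thresh(0.4411, 0.0452) = 0.3959
f(x_3) = 8*0.3959^2 - 3*0.3959 + 1.86*|0.3959| = 0.8024


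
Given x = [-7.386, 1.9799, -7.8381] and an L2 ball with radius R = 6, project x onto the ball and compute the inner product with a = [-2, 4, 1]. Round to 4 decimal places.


Step 1: Compute ||x|| (intermediates to 6 decimals).
||x|| = sqrt((-7.386)^2 + 1.9799^2 + (-7.8381)^2) = 10.950288
Step 2: Project.
Since ||x|| > R, scale = R/||x|| = 6/10.950288 = 0.547931, proj(x) = scale * x
proj(x) = [-4.047018, 1.084849, -4.294738]
Step 3: Dot product.
a^T * proj(x) = -2*(-4.047018) + 4*1.084849 + 1*(-4.294738) = 8.1387


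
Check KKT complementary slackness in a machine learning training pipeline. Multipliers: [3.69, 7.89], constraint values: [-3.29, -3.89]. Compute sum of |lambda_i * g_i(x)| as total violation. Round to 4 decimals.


KKT complementary slackness check:
lambda_1 * g_1 = 3.69 * -3.29 = -12.1401
lambda_2 * g_2 = 7.89 * -3.89 = -30.6921
Total violation = 12.1401 + 30.6921 = 42.8322


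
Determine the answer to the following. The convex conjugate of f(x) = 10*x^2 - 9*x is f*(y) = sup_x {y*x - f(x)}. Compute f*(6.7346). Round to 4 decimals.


f*(y) = sup_x {y*x - a*x^2 - b*x} = sup_x {(y-b)*x - a*x^2}
FOC: (y - b) - 2a*x = 0 => x* = (y - b)/(2a)
x* = (6.7346 + 9)/(2*10) = 0.7867
f*(6.7346) = (y-b)^2/(4a) = (6.7346 + 9)^2/(4*10)
= 247.5776/40 = 6.1894


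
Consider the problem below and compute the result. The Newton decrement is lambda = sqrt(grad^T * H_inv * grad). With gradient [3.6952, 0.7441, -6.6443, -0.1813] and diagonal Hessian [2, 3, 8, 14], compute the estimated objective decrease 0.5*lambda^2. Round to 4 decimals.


Step 1: H is diagonal, so H^(-1) * g = [1.8476, 0.248, -0.8305, -0.013].
Step 2: g^T H^(-1) g = sum_i g_i^2 / H_ii
  = (3.6952)^2/2 + (0.7441)^2/3 + (-6.6443)^2/8 + (-0.1813)^2/14
  = 6.8273 + 0.1846 + 5.5183 + 0.0023 = 12.5325
Step 3: Objective decrease = 0.5 * g^T H^(-1) g = 6.2663


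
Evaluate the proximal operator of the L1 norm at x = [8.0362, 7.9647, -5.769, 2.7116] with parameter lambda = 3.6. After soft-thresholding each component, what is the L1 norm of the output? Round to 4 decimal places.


Soft-thresholding with lambda = 3.6:
prox(8.0362) = sign(8.0362)*max(|8.0362| - 3.6, 0) = 4.4362
prox(7.9647) = sign(7.9647)*max(|7.9647| - 3.6, 0) = 4.3647
prox(-5.769) = sign(-5.769)*max(|-5.769| - 3.6, 0) = -2.169
prox(2.7116) = sign(2.7116)*max(|2.7116| - 3.6, 0) = 0.0
prox(x) = [4.4362, 4.3647, -2.169, 0.0]
||prox(x)||_1 = 4.4362 + 4.3647 + 2.169 + 0.0 = 10.9699


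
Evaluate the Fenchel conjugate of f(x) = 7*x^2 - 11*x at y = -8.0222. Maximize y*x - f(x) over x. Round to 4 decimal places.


f*(y) = sup_x {y*x - a*x^2 - b*x} = sup_x {(y-b)*x - a*x^2}
FOC: (y - b) - 2a*x = 0 => x* = (y - b)/(2a)
x* = (-8.0222 + 11)/(2*7) = 0.2127
f*(-8.0222) = (y-b)^2/(4a) = (-8.0222 + 11)^2/(4*7)
= 8.8673/28 = 0.3167


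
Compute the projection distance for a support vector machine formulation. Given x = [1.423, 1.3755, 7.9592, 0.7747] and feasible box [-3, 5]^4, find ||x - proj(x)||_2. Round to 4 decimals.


Project each component onto [-3, 5].
clip(1.423) = 1.423, clip(1.3755) = 1.3755, clip(7.9592) = 5.0, clip(0.7747) = 0.7747
Projection = [1.423, 1.3755, 5.0, 0.7747]
Squared diffs: [0.0, 0.0, 8.7569, 0.0]
Distance = sqrt(8.7569) = 2.9592


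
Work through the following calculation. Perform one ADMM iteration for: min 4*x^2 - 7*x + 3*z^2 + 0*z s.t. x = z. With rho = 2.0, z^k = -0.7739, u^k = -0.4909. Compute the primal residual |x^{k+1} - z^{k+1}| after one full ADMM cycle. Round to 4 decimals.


ADMM iteration with rho = 2.0, z^k = -0.7739, u^k = -0.4909
Step 1: x-update.
Minimize 4*x^2 - 7*x + (2.0/2)*(x + 0.7739 - 0.4909)^2
FOC: (2*4 + 2.0)*x = 7 + 2.0*(-0.7739 + 0.4909)
x^{k+1} = 0.6434
Step 2: z-update.
Minimize 3*z^2 + 0*z + (2.0/2)*(0.6434 - z - 0.4909)^2
FOC: (2*3 + 2.0)*z = 0 + 2.0*(0.6434 - 0.4909)
z^{k+1} = 0.0381
Step 3: u-update.
u^{k+1} = -0.4909 + 0.6434 - 0.0381 = 0.1144
Step 4: Primal residual = |0.6434 - 0.0381| = 0.6053


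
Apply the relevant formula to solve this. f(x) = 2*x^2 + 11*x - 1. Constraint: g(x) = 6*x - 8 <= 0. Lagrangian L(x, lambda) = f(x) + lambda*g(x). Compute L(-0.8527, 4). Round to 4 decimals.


Step 1: Evaluate f(x).
f(-0.8527) = 2*(-0.8527)^2 + 11*(-0.8527) - 1 = -8.9255
Step 2: Evaluate g(x).
g(-0.8527) = 6*-0.8527 - 8 = -13.1162
Step 3: Compute Lagrangian.
L = -8.9255 + 4*-13.1162 = -61.3903


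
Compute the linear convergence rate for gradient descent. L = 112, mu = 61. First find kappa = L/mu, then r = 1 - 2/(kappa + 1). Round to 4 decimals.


Step 1: Compute the condition number.
kappa = L/mu = 112/61 = 1.8361
Step 2: Compute the convergence rate.
r = 1 - 2/(kappa + 1) = 1 - 2*mu/(L + mu) = (L - mu)/(L + mu) = 51/173 = 0.2948


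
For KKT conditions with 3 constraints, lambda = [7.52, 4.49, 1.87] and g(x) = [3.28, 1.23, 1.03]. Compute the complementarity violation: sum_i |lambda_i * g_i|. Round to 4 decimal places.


KKT complementary slackness check:
lambda_1 * g_1 = 7.52 * 3.28 = 24.6656
lambda_2 * g_2 = 4.49 * 1.23 = 5.5227
lambda_3 * g_3 = 1.87 * 1.03 = 1.9261
Total violation = 24.6656 + 5.5227 + 1.9261 = 32.1144


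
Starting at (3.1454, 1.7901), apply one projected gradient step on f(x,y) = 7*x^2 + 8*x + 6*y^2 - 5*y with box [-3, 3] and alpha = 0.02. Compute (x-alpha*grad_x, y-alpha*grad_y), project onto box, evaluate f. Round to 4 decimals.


Step 1: Compute gradient at (3.1454, 1.7901).
grad_x = 2*7*3.1454 + 8 = 52.0356
grad_y = 2*6*1.7901 - 5 = 16.4812
Step 2: Gradient step.
x_raw = 3.1454 - 0.02*52.0356 = 2.1047
y_raw = 1.7901 - 0.02*16.4812 = 1.4605
Step 3: Project onto [-3, 3].
x_proj = clip(2.1047) = 2.1047
y_proj = clip(1.4605) = 1.4605
Step 4: Evaluate f.
f(2.1047, 1.4605) = 53.341


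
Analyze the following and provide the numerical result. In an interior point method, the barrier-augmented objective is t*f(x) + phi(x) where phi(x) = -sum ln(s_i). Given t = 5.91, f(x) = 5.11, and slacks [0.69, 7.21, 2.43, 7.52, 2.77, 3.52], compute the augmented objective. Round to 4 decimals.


Step 1: Compute log-barrier.
ln values: [-0.3711, 1.9755, 0.8879, 2.0176, 1.0188, 1.2585]
phi = -(-0.3711 + 1.9755 + 0.8879 + 2.0176 + 1.0188 + 1.2585) = -6.7872
Step 2: Compute augmented objective.
t*f(x) = 5.91*5.11 = 30.2001
Total = 30.2001 - 6.7872 = 23.4129


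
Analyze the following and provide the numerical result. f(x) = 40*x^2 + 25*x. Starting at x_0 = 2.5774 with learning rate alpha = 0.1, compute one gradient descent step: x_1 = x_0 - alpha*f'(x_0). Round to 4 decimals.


We compute the gradient at x_0 and apply the update.
f'(x) = 80*x + 25
f'(2.5774) = 80*2.5774 + 25 = 231.192
x_1 = 2.5774 - 0.1*231.192 = -20.5418


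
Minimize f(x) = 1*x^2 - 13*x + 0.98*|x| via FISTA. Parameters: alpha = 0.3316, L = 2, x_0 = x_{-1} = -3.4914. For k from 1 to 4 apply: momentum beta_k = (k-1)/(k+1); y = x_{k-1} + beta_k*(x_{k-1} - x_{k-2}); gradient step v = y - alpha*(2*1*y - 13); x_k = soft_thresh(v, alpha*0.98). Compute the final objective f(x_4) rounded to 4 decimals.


FISTA on f(x) = 1*x^2 - 13*x + 0.98*|x|
L = 2, alpha = 0.3316
Iteration 1: beta = 0.0, y = -3.4914 + 0.0*(-3.4914 + 3.4914) = -3.4914
  grad(y) = -19.9828, v = y - alpha*grad = 3.1349
  prox(v) = soft_thresh(3.1349, 0.325) = 2.8099
Iteration 2: beta = 0.3333, y = 2.8099 + 0.3333*(2.8099 + 3.4914) = 4.9104
  grad(y) = -3.1793, v = y - alpha*grad = 5.9646
  prox(v) = soft_thresh(5.9646, 0.325) = 5.6396
Iteration 3: beta = 0.5, y = 5.6396 + 0.5*(5.6396 - 2.8099) = 7.0545
  grad(y) = 1.109, v = y - alpha*grad = 6.6868
  prox(v) = soft_thresh(6.6868, 0.325) = 6.3618
Iteration 4: beta = 0.6, y = 6.3618 + 0.6*(6.3618 - 5.6396) = 6.7951
  grad(y) = 0.5901, v = y - alpha*grad = 6.5994
  prox(v) = soft_thresh(6.5994, 0.325) = 6.2744
f(x_4) = 1*6.2744^2 - 13*6.2744 + 0.98*|6.2744| = -36.0502


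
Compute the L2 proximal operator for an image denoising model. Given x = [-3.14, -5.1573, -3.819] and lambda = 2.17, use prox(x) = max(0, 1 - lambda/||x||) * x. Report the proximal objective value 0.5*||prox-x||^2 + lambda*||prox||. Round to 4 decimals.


Step 1: Compute ||x||.
||x|| = 7.1444
Step 2: Compute scaling factor.
scale = max(0, 1 - 2.17/7.1444) = 0.6963
Step 3: prox(x) = [-2.1863, -3.5908, -2.659]
||prox(x)|| = 4.9744
Step 4: Proximal objective.
0.5*||prox-x||^2 = 2.3545
lambda*||prox|| = 10.7944
Total = 13.1488


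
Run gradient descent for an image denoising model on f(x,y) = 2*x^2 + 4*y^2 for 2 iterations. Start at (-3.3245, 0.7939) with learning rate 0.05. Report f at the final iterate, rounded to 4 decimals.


Gradient descent on f(x,y) = 2*x^2 + 4*y^2.
Starting point: (-3.3245, 0.7939), alpha = 0.05
Step 1: grad_x = 2*2*-3.3245 = -13.298, grad_y = 2*4*0.7939 = 6.3512
  x_1 = -3.3245 - 0.05*-13.298 = -2.6596
  y_1 = 0.7939 - 0.05*6.3512 = 0.4763
Step 2: grad_x = 2*2*-2.6596 = -10.6384, grad_y = 2*4*0.4763 = 3.8107
  x_2 = -2.6596 - 0.05*-10.6384 = -2.1277
  y_2 = 0.4763 - 0.05*3.8107 = 0.2858
f(-2.1277, 0.2858) = 2*(-2.1277)^2 + 4*0.2858^2 = 9.3808


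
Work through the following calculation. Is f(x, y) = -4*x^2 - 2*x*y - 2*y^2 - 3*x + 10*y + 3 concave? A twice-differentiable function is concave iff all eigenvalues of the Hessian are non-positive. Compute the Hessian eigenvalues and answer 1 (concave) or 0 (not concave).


The Hessian of f(x,y) = -4*x^2 - 2*x*y - 2*y^2 - 3*x + 10*y + 3 is:
H = [[-8, -2], [-2, -4]]
Trace = -8 - 4 = -12
Determinant = -8*-4 - (-2)^2 = 28
Discriminant = (-12)^2 - 4*28 = 32.0
Eigenvalues: lambda_1 = -8.8284, lambda_2 = -3.1716
The function is concave.

1


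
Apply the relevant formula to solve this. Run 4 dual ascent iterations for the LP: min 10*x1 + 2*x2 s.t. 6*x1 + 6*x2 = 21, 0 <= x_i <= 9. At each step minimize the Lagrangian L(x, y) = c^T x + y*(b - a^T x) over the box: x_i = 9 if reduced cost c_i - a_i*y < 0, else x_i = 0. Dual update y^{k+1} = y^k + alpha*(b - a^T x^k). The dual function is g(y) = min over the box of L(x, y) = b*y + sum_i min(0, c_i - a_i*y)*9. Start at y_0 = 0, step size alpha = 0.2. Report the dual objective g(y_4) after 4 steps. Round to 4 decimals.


Dual ascent for LP: min 10*x1 + 2*x2, 6*x1 + 6*x2 = 21, 0 <= x_i <= 9
Step 1: y^k = 0.0, reduced costs: (10.0, 2.0)
  x^k = (0.0, 0.0), subgradient = b - a^T x = 21.0
  y^{k+1} = 0.0 + 0.2*21.0 = 4.2
Step 2: y^k = 4.2, reduced costs: (-15.2, -23.2)
  x^k = (9.0, 9.0), subgradient = b - a^T x = -87.0
  y^{k+1} = 4.2 + 0.2*-87.0 = -13.2
Step 3: y^k = -13.2, reduced costs: (89.2, 81.2)
  x^k = (0.0, 0.0), subgradient = b - a^T x = 21.0
  y^{k+1} = -13.2 + 0.2*21.0 = -9.0
Step 4: y^k = -9.0, reduced costs: (64.0, 56.0)
  x^k = (0.0, 0.0), subgradient = b - a^T x = 21.0
  y^{k+1} = -9.0 + 0.2*21.0 = -4.8
Dual objective at y_4 = -4.8: reduced costs (38.8, 30.8), box minimizer x = (0.0, 0.0)
g(y_4) = b*y + (c1 - a1*y)*x1 + (c2 - a2*y)*x2 = 21*(-4.8) + 38.8*0.0 + 30.8*0.0 = -100.8 + 0.0 + 0.0 = -100.8


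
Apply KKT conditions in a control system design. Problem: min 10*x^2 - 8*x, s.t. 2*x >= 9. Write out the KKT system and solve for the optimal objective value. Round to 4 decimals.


Step 1: Try lambda = 0 (constraint inactive).
x_unc = 8/(2*10) = 0.4
Check: 2*0.4 = 0.8 < 9 -- violated!
Step 2: Constraint must be active: 2*x = 9
x* = 9/2 = 4.5
lambda = (2*10*4.5 - 8)/2 = 41.0
Step 3: Compute optimal value.
f(x*) = 10*4.5^2 - 8*4.5 = 166.5


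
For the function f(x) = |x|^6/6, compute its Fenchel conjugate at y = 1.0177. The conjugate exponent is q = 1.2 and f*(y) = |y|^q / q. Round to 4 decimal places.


The conjugate exponent q satisfies 1/p + 1/q = 1.
p = 6, so q = 6/(6 - 1) = 1.2
|y|^q = 1.0177^1.2 = 1.0213
f*(1.0177) = 1.0213 / 1.2 = 0.8511


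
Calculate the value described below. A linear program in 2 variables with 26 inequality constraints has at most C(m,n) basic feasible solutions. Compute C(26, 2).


Each vertex corresponds to some choice of n active constraints out of m, so the number of vertices is at most C(m, n) = m! / (n!(m-n)!).
m = 26, n = 2
Numerator: 26 * 25
Denominator: 2! = 2
C(26, 2) = 325


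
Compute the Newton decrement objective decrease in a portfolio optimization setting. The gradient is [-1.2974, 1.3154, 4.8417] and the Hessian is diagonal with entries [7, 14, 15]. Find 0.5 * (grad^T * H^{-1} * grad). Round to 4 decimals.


Step 1: H is diagonal, so H^(-1) * g = [-0.1853, 0.094, 0.3228].
Step 2: g^T H^(-1) g = sum_i g_i^2 / H_ii
  = (-1.2974)^2/7 + (1.3154)^2/14 + (4.8417)^2/15
  = 0.2405 + 0.1236 + 1.5628 = 1.9269
Step 3: Objective decrease = 0.5 * g^T H^(-1) g = 0.9634


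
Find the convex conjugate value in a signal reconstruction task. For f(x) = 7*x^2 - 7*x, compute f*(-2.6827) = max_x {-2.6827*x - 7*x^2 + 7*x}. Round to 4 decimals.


f*(y) = sup_x {y*x - a*x^2 - b*x} = sup_x {(y-b)*x - a*x^2}
FOC: (y - b) - 2a*x = 0 => x* = (y - b)/(2a)
x* = (-2.6827 + 7)/(2*7) = 0.3084
f*(-2.6827) = (y-b)^2/(4a) = (-2.6827 + 7)^2/(4*7)
= 18.6391/28 = 0.6657


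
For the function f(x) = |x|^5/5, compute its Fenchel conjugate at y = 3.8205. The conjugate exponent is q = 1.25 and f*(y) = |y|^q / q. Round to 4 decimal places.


The conjugate exponent q satisfies 1/p + 1/q = 1.
p = 5, so q = 5/(5 - 1) = 1.25
|y|^q = 3.8205^1.25 = 5.3413
f*(3.8205) = 5.3413 / 1.25 = 4.2731


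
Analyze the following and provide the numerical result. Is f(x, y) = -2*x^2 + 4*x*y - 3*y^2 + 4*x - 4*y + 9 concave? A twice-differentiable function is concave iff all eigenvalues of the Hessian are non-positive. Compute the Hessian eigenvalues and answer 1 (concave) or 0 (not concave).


The Hessian of f(x,y) = -2*x^2 + 4*x*y - 3*y^2 + 4*x - 4*y + 9 is:
H = [[-4, 4], [4, -6]]
Trace = -4 - 6 = -10
Determinant = -4*-6 - (4)^2 = 8
Discriminant = (-10)^2 - 4*8 = 68.0
Eigenvalues: lambda_1 = -9.1231, lambda_2 = -0.8769
The function is concave.

1


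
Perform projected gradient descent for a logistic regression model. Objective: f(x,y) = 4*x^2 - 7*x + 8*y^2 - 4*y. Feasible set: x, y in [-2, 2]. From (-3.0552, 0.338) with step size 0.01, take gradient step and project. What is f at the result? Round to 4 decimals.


Step 1: Compute gradient at (-3.0552, 0.338).
grad_x = 2*4*-3.0552 - 7 = -31.4416
grad_y = 2*8*0.338 - 4 = 1.408
Step 2: Gradient step.
x_raw = -3.0552 - 0.01*-31.4416 = -2.7408
y_raw = 0.338 - 0.01*1.408 = 0.3239
Step 3: Project onto [-2, 2].
x_proj = clip(-2.7408) = -2.0
y_proj = clip(0.3239) = 0.3239
Step 4: Evaluate f.
f(-2.0, 0.3239) = 29.5437


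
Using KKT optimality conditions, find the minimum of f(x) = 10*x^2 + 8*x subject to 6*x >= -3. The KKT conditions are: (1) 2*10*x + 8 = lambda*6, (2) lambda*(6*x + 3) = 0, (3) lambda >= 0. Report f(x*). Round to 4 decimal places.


Step 1: Try lambda = 0 (constraint inactive).
Stationarity: 2*10*x + 8 = 0
x* = -8/(2*10) = -0.4
Check constraint: 6*-0.4 = -2.4 >= -3 -- satisfied.
Step 2: Compute optimal value.
f(x*) = 10*(-0.4)^2 + 8*(-0.4) = -1.6
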